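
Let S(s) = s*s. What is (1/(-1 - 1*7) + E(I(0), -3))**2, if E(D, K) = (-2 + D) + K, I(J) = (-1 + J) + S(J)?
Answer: 2401/64 ≈ 37.516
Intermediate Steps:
S(s) = s**2
I(J) = -1 + J + J**2 (I(J) = (-1 + J) + J**2 = -1 + J + J**2)
E(D, K) = -2 + D + K
(1/(-1 - 1*7) + E(I(0), -3))**2 = (1/(-1 - 1*7) + (-2 + (-1 + 0 + 0**2) - 3))**2 = (1/(-1 - 7) + (-2 + (-1 + 0 + 0) - 3))**2 = (1/(-8) + (-2 - 1 - 3))**2 = (-1/8 - 6)**2 = (-49/8)**2 = 2401/64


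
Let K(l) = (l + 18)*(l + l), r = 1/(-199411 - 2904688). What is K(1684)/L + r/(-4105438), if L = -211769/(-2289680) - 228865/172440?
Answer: -721073464503098388168532069189/155316912082948731299902 ≈ -4.6426e+6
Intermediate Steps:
r = -1/3104099 (r = 1/(-3104099) = -1/3104099 ≈ -3.2215e-7)
K(l) = 2*l*(18 + l) (K(l) = (18 + l)*(2*l) = 2*l*(18 + l))
L = -12187754171/9870810480 (L = -211769*(-1/2289680) - 228865*1/172440 = 211769/2289680 - 45773/34488 = -12187754171/9870810480 ≈ -1.2347)
K(1684)/L + r/(-4105438) = (2*1684*(18 + 1684))/(-12187754171/9870810480) - 1/3104099/(-4105438) = (2*1684*1702)*(-9870810480/12187754171) - 1/3104099*(-1/4105438) = 5732336*(-9870810480/12187754171) + 1/12743685990362 = -56582802263681280/12187754171 + 1/12743685990362 = -721073464503098388168532069189/155316912082948731299902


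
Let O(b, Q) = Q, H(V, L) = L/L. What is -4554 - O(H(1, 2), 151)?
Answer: -4705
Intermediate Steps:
H(V, L) = 1
-4554 - O(H(1, 2), 151) = -4554 - 1*151 = -4554 - 151 = -4705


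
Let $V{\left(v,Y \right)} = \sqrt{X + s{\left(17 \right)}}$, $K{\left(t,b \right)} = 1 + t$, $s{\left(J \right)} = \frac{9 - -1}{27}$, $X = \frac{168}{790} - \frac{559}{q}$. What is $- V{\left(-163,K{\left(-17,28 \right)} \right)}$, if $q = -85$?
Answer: $- \frac{\sqrt{26149277685}}{60435} \approx -2.6757$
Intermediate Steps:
$X = \frac{45589}{6715}$ ($X = \frac{168}{790} - \frac{559}{-85} = 168 \cdot \frac{1}{790} - - \frac{559}{85} = \frac{84}{395} + \frac{559}{85} = \frac{45589}{6715} \approx 6.7891$)
$s{\left(J \right)} = \frac{10}{27}$ ($s{\left(J \right)} = \left(9 + 1\right) \frac{1}{27} = 10 \cdot \frac{1}{27} = \frac{10}{27}$)
$V{\left(v,Y \right)} = \frac{\sqrt{26149277685}}{60435}$ ($V{\left(v,Y \right)} = \sqrt{\frac{45589}{6715} + \frac{10}{27}} = \sqrt{\frac{1298053}{181305}} = \frac{\sqrt{26149277685}}{60435}$)
$- V{\left(-163,K{\left(-17,28 \right)} \right)} = - \frac{\sqrt{26149277685}}{60435}$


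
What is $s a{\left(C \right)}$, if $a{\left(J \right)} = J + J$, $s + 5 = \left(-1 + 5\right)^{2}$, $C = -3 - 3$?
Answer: $-132$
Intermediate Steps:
$C = -6$ ($C = -3 - 3 = -6$)
$s = 11$ ($s = -5 + \left(-1 + 5\right)^{2} = -5 + 4^{2} = -5 + 16 = 11$)
$a{\left(J \right)} = 2 J$
$s a{\left(C \right)} = 11 \cdot 2 \left(-6\right) = 11 \left(-12\right) = -132$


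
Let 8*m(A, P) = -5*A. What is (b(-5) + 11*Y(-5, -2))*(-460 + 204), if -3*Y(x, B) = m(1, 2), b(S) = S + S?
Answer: 5920/3 ≈ 1973.3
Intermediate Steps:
m(A, P) = -5*A/8 (m(A, P) = (-5*A)/8 = -5*A/8)
b(S) = 2*S
Y(x, B) = 5/24 (Y(x, B) = -(-5)/24 = -⅓*(-5/8) = 5/24)
(b(-5) + 11*Y(-5, -2))*(-460 + 204) = (2*(-5) + 11*(5/24))*(-460 + 204) = (-10 + 55/24)*(-256) = -185/24*(-256) = 5920/3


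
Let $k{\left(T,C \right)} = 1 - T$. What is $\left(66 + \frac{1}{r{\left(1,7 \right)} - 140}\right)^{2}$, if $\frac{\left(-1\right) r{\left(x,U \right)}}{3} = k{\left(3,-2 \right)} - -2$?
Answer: $\frac{85359121}{19600} \approx 4355.1$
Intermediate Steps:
$r{\left(x,U \right)} = 0$ ($r{\left(x,U \right)} = - 3 \left(\left(1 - 3\right) - -2\right) = - 3 \left(\left(1 - 3\right) + 2\right) = - 3 \left(-2 + 2\right) = \left(-3\right) 0 = 0$)
$\left(66 + \frac{1}{r{\left(1,7 \right)} - 140}\right)^{2} = \left(66 + \frac{1}{0 - 140}\right)^{2} = \left(66 + \frac{1}{-140}\right)^{2} = \left(66 - \frac{1}{140}\right)^{2} = \left(\frac{9239}{140}\right)^{2} = \frac{85359121}{19600}$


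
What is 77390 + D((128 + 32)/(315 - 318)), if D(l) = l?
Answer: 232010/3 ≈ 77337.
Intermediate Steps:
77390 + D((128 + 32)/(315 - 318)) = 77390 + (128 + 32)/(315 - 318) = 77390 + 160/(-3) = 77390 + 160*(-1/3) = 77390 - 160/3 = 232010/3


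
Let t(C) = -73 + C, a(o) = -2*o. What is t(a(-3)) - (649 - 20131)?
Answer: 19415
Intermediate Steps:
t(a(-3)) - (649 - 20131) = (-73 - 2*(-3)) - (649 - 20131) = (-73 + 6) - 1*(-19482) = -67 + 19482 = 19415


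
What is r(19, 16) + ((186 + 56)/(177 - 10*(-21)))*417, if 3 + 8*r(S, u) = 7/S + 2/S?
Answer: 638348/2451 ≈ 260.44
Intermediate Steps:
r(S, u) = -3/8 + 9/(8*S) (r(S, u) = -3/8 + (7/S + 2/S)/8 = -3/8 + (9/S)/8 = -3/8 + 9/(8*S))
r(19, 16) + ((186 + 56)/(177 - 10*(-21)))*417 = (3/8)*(3 - 1*19)/19 + ((186 + 56)/(177 - 10*(-21)))*417 = (3/8)*(1/19)*(3 - 19) + (242/(177 + 210))*417 = (3/8)*(1/19)*(-16) + (242/387)*417 = -6/19 + (242*(1/387))*417 = -6/19 + (242/387)*417 = -6/19 + 33638/129 = 638348/2451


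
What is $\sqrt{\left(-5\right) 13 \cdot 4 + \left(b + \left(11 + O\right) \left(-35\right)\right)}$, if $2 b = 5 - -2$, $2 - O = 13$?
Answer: $\frac{3 i \sqrt{114}}{2} \approx 16.016 i$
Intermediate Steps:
$O = -11$ ($O = 2 - 13 = -11$)
$b = \frac{7}{2}$ ($b = \frac{5 - -2}{2} = \frac{5 + 2}{2} = \frac{1}{2} \cdot 7 = \frac{7}{2} \approx 3.5$)
$\sqrt{\left(-5\right) 13 \cdot 4 + \left(b + \left(11 + O\right) \left(-35\right)\right)} = \sqrt{\left(-5\right) 13 \cdot 4 + \left(\frac{7}{2} + \left(11 - 11\right) \left(-35\right)\right)} = \sqrt{\left(-65\right) 4 + \left(\frac{7}{2} + 0 \left(-35\right)\right)} = \sqrt{-260 + \left(\frac{7}{2} + 0\right)} = \sqrt{-260 + \frac{7}{2}} = \sqrt{- \frac{513}{2}} = \frac{3 i \sqrt{114}}{2}$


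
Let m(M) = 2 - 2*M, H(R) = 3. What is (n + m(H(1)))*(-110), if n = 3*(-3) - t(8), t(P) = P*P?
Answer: 8470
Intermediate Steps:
t(P) = P²
n = -73 (n = 3*(-3) - 1*8² = -9 - 1*64 = -9 - 64 = -73)
(n + m(H(1)))*(-110) = (-73 + (2 - 2*3))*(-110) = (-73 + (2 - 6))*(-110) = (-73 - 4)*(-110) = -77*(-110) = 8470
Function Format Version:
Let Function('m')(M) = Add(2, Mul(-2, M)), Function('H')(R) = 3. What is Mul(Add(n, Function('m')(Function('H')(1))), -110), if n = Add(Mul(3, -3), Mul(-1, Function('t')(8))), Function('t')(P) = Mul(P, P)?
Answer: 8470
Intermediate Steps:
Function('t')(P) = Pow(P, 2)
n = -73 (n = Add(Mul(3, -3), Mul(-1, Pow(8, 2))) = Add(-9, Mul(-1, 64)) = Add(-9, -64) = -73)
Mul(Add(n, Function('m')(Function('H')(1))), -110) = Mul(Add(-73, Add(2, Mul(-2, 3))), -110) = Mul(Add(-73, Add(2, -6)), -110) = Mul(Add(-73, -4), -110) = Mul(-77, -110) = 8470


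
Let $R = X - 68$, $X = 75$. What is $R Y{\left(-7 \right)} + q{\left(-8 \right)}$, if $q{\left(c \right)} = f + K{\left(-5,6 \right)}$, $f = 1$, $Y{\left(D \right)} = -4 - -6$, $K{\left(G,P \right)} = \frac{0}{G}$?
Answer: $15$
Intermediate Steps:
$K{\left(G,P \right)} = 0$
$Y{\left(D \right)} = 2$ ($Y{\left(D \right)} = -4 + 6 = 2$)
$q{\left(c \right)} = 1$ ($q{\left(c \right)} = 1 + 0 = 1$)
$R = 7$ ($R = 75 - 68 = 7$)
$R Y{\left(-7 \right)} + q{\left(-8 \right)} = 7 \cdot 2 + 1 = 14 + 1 = 15$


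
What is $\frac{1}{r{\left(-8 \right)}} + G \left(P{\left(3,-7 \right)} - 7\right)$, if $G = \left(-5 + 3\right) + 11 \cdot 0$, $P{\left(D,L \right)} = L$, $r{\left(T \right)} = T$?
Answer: $\frac{223}{8} \approx 27.875$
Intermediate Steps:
$G = -2$ ($G = -2 + 0 = -2$)
$\frac{1}{r{\left(-8 \right)}} + G \left(P{\left(3,-7 \right)} - 7\right) = \frac{1}{-8} - 2 \left(-7 - 7\right) = - \frac{1}{8} - 2 \left(-7 - 7\right) = - \frac{1}{8} - -28 = - \frac{1}{8} + 28 = \frac{223}{8}$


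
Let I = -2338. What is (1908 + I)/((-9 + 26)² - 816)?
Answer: 430/527 ≈ 0.81594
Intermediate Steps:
(1908 + I)/((-9 + 26)² - 816) = (1908 - 2338)/((-9 + 26)² - 816) = -430/(17² - 816) = -430/(289 - 816) = -430/(-527) = -430*(-1/527) = 430/527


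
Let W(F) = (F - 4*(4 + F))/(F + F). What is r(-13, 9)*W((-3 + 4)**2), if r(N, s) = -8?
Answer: 76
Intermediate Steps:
W(F) = (-16 - 3*F)/(2*F) (W(F) = (F + (-16 - 4*F))/((2*F)) = (-16 - 3*F)*(1/(2*F)) = (-16 - 3*F)/(2*F))
r(-13, 9)*W((-3 + 4)**2) = -8*(-3/2 - 8/(-3 + 4)**2) = -8*(-3/2 - 8/(1**2)) = -8*(-3/2 - 8/1) = -8*(-3/2 - 8*1) = -8*(-3/2 - 8) = -8*(-19/2) = 76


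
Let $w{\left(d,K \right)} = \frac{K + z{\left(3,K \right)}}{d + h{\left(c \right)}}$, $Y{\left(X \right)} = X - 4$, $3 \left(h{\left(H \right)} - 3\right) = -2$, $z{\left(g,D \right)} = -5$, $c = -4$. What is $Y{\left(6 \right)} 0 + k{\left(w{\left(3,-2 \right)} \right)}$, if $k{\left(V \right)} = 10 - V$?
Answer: $\frac{181}{16} \approx 11.313$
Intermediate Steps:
$h{\left(H \right)} = \frac{7}{3}$ ($h{\left(H \right)} = 3 + \frac{1}{3} \left(-2\right) = 3 - \frac{2}{3} = \frac{7}{3}$)
$Y{\left(X \right)} = -4 + X$
$w{\left(d,K \right)} = \frac{-5 + K}{\frac{7}{3} + d}$ ($w{\left(d,K \right)} = \frac{K - 5}{d + \frac{7}{3}} = \frac{-5 + K}{\frac{7}{3} + d}$)
$Y{\left(6 \right)} 0 + k{\left(w{\left(3,-2 \right)} \right)} = \left(-4 + 6\right) 0 + \left(10 - \frac{3 \left(-5 - 2\right)}{7 + 3 \cdot 3}\right) = 2 \cdot 0 + \left(10 - 3 \frac{1}{7 + 9} \left(-7\right)\right) = 0 + \left(10 - 3 \cdot \frac{1}{16} \left(-7\right)\right) = 0 + \left(10 - - \frac{21}{16}\right) = 0 + \left(10 + \frac{21}{16}\right) = 0 + \frac{181}{16} = \frac{181}{16}$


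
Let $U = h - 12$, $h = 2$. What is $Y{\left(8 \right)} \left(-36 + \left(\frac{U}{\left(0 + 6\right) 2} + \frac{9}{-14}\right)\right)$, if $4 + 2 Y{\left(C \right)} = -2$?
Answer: $\frac{787}{7} \approx 112.43$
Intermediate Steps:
$Y{\left(C \right)} = -3$ ($Y{\left(C \right)} = -2 + \frac{1}{2} \left(-2\right) = -2 - 1 = -3$)
$U = -10$ ($U = 2 - 12 = -10$)
$Y{\left(8 \right)} \left(-36 + \left(\frac{U}{\left(0 + 6\right) 2} + \frac{9}{-14}\right)\right) = - 3 \left(-36 + \left(- \frac{10}{\left(0 + 6\right) 2} + \frac{9}{-14}\right)\right) = - 3 \left(-36 + \left(- \frac{10}{6 \cdot 2} + 9 \left(- \frac{1}{14}\right)\right)\right) = - 3 \left(-36 - \left(\frac{9}{14} + \frac{10}{12}\right)\right) = - 3 \left(-36 - \frac{31}{21}\right) = \left(-3\right) \left(- \frac{787}{21}\right) = \frac{787}{7}$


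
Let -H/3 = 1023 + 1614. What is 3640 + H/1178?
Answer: 4280009/1178 ≈ 3633.3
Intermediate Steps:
H = -7911 (H = -3*(1023 + 1614) = -3*2637 = -7911)
3640 + H/1178 = 3640 - 7911/1178 = 4280009/1178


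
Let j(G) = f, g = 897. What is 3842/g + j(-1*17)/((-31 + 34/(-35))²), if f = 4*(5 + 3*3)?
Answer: 1624112254/374396139 ≈ 4.3380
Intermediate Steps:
f = 56 (f = 4*(5 + 9) = 4*14 = 56)
j(G) = 56
3842/g + j(-1*17)/((-31 + 34/(-35))²) = 3842/897 + 56/((-31 + 34/(-35))²) = 3842*(1/897) + 56/((-31 + 34*(-1/35))²) = 3842/897 + 56/((-31 - 34/35)²) = 3842/897 + 56/((-1119/35)²) = 3842/897 + 56/(1252161/1225) = 3842/897 + 56*(1225/1252161) = 3842/897 + 68600/1252161 = 1624112254/374396139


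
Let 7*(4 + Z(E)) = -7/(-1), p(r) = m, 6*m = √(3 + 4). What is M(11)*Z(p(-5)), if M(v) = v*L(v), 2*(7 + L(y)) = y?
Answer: 99/2 ≈ 49.500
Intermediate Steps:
m = √7/6 (m = √(3 + 4)/6 = √7/6 ≈ 0.44096)
L(y) = -7 + y/2
p(r) = √7/6
Z(E) = -3 (Z(E) = -4 + (-7/(-1))/7 = -4 + (-7*(-1))/7 = -4 + (⅐)*7 = -4 + 1 = -3)
M(v) = v*(-7 + v/2)
M(11)*Z(p(-5)) = ((½)*11*(-14 + 11))*(-3) = ((½)*11*(-3))*(-3) = -33/2*(-3) = 99/2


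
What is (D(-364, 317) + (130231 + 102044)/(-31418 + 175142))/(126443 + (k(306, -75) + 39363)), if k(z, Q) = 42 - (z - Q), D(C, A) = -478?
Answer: -22822599/7927193036 ≈ -0.0028790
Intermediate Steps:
k(z, Q) = 42 + Q - z (k(z, Q) = 42 + (Q - z) = 42 + Q - z)
(D(-364, 317) + (130231 + 102044)/(-31418 + 175142))/(126443 + (k(306, -75) + 39363)) = (-478 + (130231 + 102044)/(-31418 + 175142))/(126443 + ((42 - 75 - 1*306) + 39363)) = (-478 + 232275/143724)/(126443 + ((42 - 75 - 306) + 39363)) = (-478 + 232275*(1/143724))/(126443 + (-339 + 39363)) = (-478 + 77425/47908)/(126443 + 39024) = -22822599/47908/165467 = -22822599/47908*1/165467 = -22822599/7927193036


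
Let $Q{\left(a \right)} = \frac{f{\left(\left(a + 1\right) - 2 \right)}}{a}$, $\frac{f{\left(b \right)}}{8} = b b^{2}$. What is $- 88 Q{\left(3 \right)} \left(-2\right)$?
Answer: $\frac{11264}{3} \approx 3754.7$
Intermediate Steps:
$f{\left(b \right)} = 8 b^{3}$ ($f{\left(b \right)} = 8 b b^{2} = 8 b^{3}$)
$Q{\left(a \right)} = \frac{8 \left(-1 + a\right)^{3}}{a}$ ($Q{\left(a \right)} = \frac{8 \left(\left(a + 1\right) - 2\right)^{3}}{a} = \frac{8 \left(\left(1 + a\right) - 2\right)^{3}}{a} = \frac{8 \left(-1 + a\right)^{3}}{a}$)
$- 88 Q{\left(3 \right)} \left(-2\right) = - 88 \frac{8 \left(-1 + 3\right)^{3}}{3} \left(-2\right) = - 88 \cdot 8 \cdot \frac{1}{3} \cdot 2^{3} \left(-2\right) = - 88 \cdot 8 \cdot \frac{1}{3} \cdot 8 \left(-2\right) = \left(-88\right) \frac{64}{3} \left(-2\right) = \left(- \frac{5632}{3}\right) \left(-2\right) = \frac{11264}{3}$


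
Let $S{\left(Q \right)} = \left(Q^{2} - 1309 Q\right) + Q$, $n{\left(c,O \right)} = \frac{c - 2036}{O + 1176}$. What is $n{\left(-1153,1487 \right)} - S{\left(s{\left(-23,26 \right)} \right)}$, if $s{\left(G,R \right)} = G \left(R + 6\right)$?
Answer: $- \frac{4006177781}{2663} \approx -1.5044 \cdot 10^{6}$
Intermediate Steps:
$n{\left(c,O \right)} = \frac{-2036 + c}{1176 + O}$
$s{\left(G,R \right)} = G \left(6 + R\right)$
$S{\left(Q \right)} = Q^{2} - 1308 Q$
$n{\left(-1153,1487 \right)} - S{\left(s{\left(-23,26 \right)} \right)} = \frac{-2036 - 1153}{1176 + 1487} - - 23 \left(6 + 26\right) \left(-1308 - 23 \left(6 + 26\right)\right) = \frac{1}{2663} \left(-3189\right) - \left(-23\right) 32 \left(-1308 - 736\right) = \frac{1}{2663} \left(-3189\right) - - 736 \left(-1308 - 736\right) = - \frac{3189}{2663} - \left(-736\right) \left(-2044\right) = - \frac{3189}{2663} - 1504384 = - \frac{4006177781}{2663}$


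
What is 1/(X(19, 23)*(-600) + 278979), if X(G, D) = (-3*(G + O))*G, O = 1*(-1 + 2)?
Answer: 1/962979 ≈ 1.0384e-6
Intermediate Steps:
O = 1 (O = 1*1 = 1)
X(G, D) = G*(-3 - 3*G) (X(G, D) = (-3*(G + 1))*G = (-3*(1 + G))*G = (-3 - 3*G)*G = G*(-3 - 3*G))
1/(X(19, 23)*(-600) + 278979) = 1/(-3*19*(1 + 19)*(-600) + 278979) = 1/(-3*19*20*(-600) + 278979) = 1/(-1140*(-600) + 278979) = 1/(684000 + 278979) = 1/962979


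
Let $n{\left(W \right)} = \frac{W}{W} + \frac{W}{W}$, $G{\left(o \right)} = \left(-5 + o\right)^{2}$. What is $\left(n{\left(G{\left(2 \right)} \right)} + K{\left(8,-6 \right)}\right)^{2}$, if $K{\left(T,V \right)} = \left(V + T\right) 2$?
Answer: $36$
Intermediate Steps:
$n{\left(W \right)} = 2$ ($n{\left(W \right)} = 1 + 1 = 2$)
$K{\left(T,V \right)} = 2 T + 2 V$ ($K{\left(T,V \right)} = \left(T + V\right) 2 = 2 T + 2 V$)
$\left(n{\left(G{\left(2 \right)} \right)} + K{\left(8,-6 \right)}\right)^{2} = \left(2 + \left(2 \cdot 8 + 2 \left(-6\right)\right)\right)^{2} = \left(2 + \left(16 - 12\right)\right)^{2} = \left(2 + 4\right)^{2} = 6^{2} = 36$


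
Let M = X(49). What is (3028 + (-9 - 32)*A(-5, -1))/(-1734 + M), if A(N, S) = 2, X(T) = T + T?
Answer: -1473/818 ≈ -1.8007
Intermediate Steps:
X(T) = 2*T
M = 98 (M = 2*49 = 98)
(3028 + (-9 - 32)*A(-5, -1))/(-1734 + M) = (3028 + (-9 - 32)*2)/(-1734 + 98) = (3028 - 41*2)/(-1636) = (3028 - 82)*(-1/1636) = 2946*(-1/1636) = -1473/818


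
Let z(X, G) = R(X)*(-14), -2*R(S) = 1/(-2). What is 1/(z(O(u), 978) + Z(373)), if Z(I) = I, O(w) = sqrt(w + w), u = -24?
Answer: 2/739 ≈ 0.0027064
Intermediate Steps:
O(w) = sqrt(2)*sqrt(w) (O(w) = sqrt(2*w) = sqrt(2)*sqrt(w))
R(S) = 1/4 (R(S) = -1/2/(-2) = -1/2*(-1/2) = 1/4)
z(X, G) = -7/2 (z(X, G) = (1/4)*(-14) = -7/2)
1/(z(O(u), 978) + Z(373)) = 1/(-7/2 + 373) = 1/(739/2) = 2/739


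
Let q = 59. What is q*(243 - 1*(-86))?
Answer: 19411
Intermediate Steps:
q*(243 - 1*(-86)) = 59*(243 - 1*(-86)) = 59*(243 + 86) = 59*329 = 19411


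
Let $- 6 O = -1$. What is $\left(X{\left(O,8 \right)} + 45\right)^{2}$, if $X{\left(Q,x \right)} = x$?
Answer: $2809$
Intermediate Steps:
$O = \frac{1}{6}$ ($O = \left(- \frac{1}{6}\right) \left(-1\right) = \frac{1}{6} \approx 0.16667$)
$\left(X{\left(O,8 \right)} + 45\right)^{2} = \left(8 + 45\right)^{2} = 53^{2} = 2809$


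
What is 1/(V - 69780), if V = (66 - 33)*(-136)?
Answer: -1/74268 ≈ -1.3465e-5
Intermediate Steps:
V = -4488 (V = 33*(-136) = -4488)
1/(V - 69780) = 1/(-4488 - 69780) = 1/(-74268) = -1/74268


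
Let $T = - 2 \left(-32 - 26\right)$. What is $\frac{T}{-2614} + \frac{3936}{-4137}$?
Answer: $- \frac{1794766}{1802353} \approx -0.99579$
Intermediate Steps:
$T = 116$ ($T = - 2 \left(-32 - 26\right) = \left(-2\right) \left(-58\right) = 116$)
$\frac{T}{-2614} + \frac{3936}{-4137} = \frac{116}{-2614} + \frac{3936}{-4137} = 116 \left(- \frac{1}{2614}\right) + 3936 \left(- \frac{1}{4137}\right) = - \frac{58}{1307} - \frac{1312}{1379} = - \frac{1794766}{1802353}$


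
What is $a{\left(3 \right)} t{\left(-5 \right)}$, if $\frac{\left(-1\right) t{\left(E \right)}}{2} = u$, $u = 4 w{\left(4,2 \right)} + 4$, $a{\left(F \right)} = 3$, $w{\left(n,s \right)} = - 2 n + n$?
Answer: $72$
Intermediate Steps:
$w{\left(n,s \right)} = - n$
$u = -12$ ($u = 4 \left(\left(-1\right) 4\right) + 4 = 4 \left(-4\right) + 4 = -16 + 4 = -12$)
$t{\left(E \right)} = 24$ ($t{\left(E \right)} = \left(-2\right) \left(-12\right) = 24$)
$a{\left(3 \right)} t{\left(-5 \right)} = 3 \cdot 24 = 72$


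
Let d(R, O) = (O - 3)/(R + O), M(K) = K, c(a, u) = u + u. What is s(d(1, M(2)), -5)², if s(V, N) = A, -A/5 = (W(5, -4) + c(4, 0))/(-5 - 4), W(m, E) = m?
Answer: 625/81 ≈ 7.7160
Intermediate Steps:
c(a, u) = 2*u
d(R, O) = (-3 + O)/(O + R)
A = 25/9 (A = -5*(5 + 2*0)/(-5 - 4) = -5*(5 + 0)/(-9) = -25*(-1)/9 = -5*(-5/9) = 25/9 ≈ 2.7778)
s(V, N) = 25/9
s(d(1, M(2)), -5)² = (25/9)² = 625/81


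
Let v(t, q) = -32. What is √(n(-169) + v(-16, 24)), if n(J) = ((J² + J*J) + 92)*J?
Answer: I*√9669198 ≈ 3109.5*I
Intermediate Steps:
n(J) = J*(92 + 2*J²) (n(J) = ((J² + J²) + 92)*J = (2*J² + 92)*J = (92 + 2*J²)*J = J*(92 + 2*J²))
√(n(-169) + v(-16, 24)) = √(2*(-169)*(46 + (-169)²) - 32) = √(2*(-169)*(46 + 28561) - 32) = √(2*(-169)*28607 - 32) = √(-9669166 - 32) = √(-9669198) = I*√9669198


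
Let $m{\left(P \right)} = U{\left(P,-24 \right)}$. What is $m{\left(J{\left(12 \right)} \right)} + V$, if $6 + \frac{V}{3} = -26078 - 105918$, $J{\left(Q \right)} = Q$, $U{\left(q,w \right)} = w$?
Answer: $-396030$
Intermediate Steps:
$m{\left(P \right)} = -24$
$V = -396006$ ($V = -18 + 3 \left(-26078 - 105918\right) = -18 + 3 \left(-131996\right) = -18 - 395988 = -396006$)
$m{\left(J{\left(12 \right)} \right)} + V = -24 - 396006 = -396030$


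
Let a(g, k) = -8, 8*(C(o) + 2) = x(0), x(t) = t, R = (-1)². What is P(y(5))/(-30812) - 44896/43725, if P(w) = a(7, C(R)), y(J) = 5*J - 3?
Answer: -345746438/336813675 ≈ -1.0265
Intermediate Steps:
R = 1
y(J) = -3 + 5*J
C(o) = -2 (C(o) = -2 + (⅛)*0 = -2 + 0 = -2)
P(w) = -8
P(y(5))/(-30812) - 44896/43725 = -8/(-30812) - 44896/43725 = -8*(-1/30812) - 44896*1/43725 = 2/7703 - 44896/43725 = -345746438/336813675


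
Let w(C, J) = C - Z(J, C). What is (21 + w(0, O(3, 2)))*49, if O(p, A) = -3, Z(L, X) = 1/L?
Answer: 3136/3 ≈ 1045.3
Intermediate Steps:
w(C, J) = C - 1/J
(21 + w(0, O(3, 2)))*49 = (21 + (0 - 1/(-3)))*49 = (21 + (0 - 1*(-⅓)))*49 = (21 + (0 + ⅓))*49 = (21 + ⅓)*49 = (64/3)*49 = 3136/3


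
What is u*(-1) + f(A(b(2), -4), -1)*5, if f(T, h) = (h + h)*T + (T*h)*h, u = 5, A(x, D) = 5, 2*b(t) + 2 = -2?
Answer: -30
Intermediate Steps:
b(t) = -2 (b(t) = -1 + (½)*(-2) = -1 - 1 = -2)
f(T, h) = T*h² + 2*T*h (f(T, h) = (2*h)*T + T*h² = 2*T*h + T*h² = T*h² + 2*T*h)
u*(-1) + f(A(b(2), -4), -1)*5 = 5*(-1) + (5*(-1)*(2 - 1))*5 = -5 + (5*(-1)*1)*5 = -5 - 5*5 = -5 - 25 = -30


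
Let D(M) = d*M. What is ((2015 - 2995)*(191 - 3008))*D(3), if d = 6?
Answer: 49691880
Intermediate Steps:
D(M) = 6*M
((2015 - 2995)*(191 - 3008))*D(3) = ((2015 - 2995)*(191 - 3008))*(6*3) = -980*(-2817)*18 = 2760660*18 = 49691880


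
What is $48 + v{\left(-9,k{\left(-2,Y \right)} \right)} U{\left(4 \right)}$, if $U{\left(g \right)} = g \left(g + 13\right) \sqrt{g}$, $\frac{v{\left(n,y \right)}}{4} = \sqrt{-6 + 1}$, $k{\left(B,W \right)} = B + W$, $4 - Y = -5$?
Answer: $48 + 544 i \sqrt{5} \approx 48.0 + 1216.4 i$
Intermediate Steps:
$Y = 9$ ($Y = 4 - -5 = 4 + 5 = 9$)
$v{\left(n,y \right)} = 4 i \sqrt{5}$ ($v{\left(n,y \right)} = 4 \sqrt{-6 + 1} = 4 \sqrt{-5} = 4 i \sqrt{5}$)
$U{\left(g \right)} = g^{\frac{3}{2}} \left(13 + g\right)$ ($U{\left(g \right)} = g \left(13 + g\right) \sqrt{g} = g^{\frac{3}{2}} \left(13 + g\right)$)
$48 + v{\left(-9,k{\left(-2,Y \right)} \right)} U{\left(4 \right)} = 48 + 4 i \sqrt{5} \cdot 4^{\frac{3}{2}} \left(13 + 4\right) = 48 + 4 i \sqrt{5} \cdot 8 \cdot 17 = 48 + 4 i \sqrt{5} \cdot 136 = 48 + 544 i \sqrt{5}$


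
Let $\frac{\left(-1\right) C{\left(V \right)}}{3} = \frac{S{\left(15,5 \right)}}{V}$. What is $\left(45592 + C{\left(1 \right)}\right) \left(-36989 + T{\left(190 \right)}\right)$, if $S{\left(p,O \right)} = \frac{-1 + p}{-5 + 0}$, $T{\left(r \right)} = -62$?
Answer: $- \frac{8447702102}{5} \approx -1.6895 \cdot 10^{9}$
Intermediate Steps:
$S{\left(p,O \right)} = \frac{1}{5} - \frac{p}{5}$ ($S{\left(p,O \right)} = \frac{-1 + p}{-5} = \left(-1 + p\right) \left(- \frac{1}{5}\right) = \frac{1}{5} - \frac{p}{5}$)
$C{\left(V \right)} = \frac{42}{5 V}$ ($C{\left(V \right)} = - 3 \frac{\frac{1}{5} - 3}{V} = - 3 \left(- \frac{14}{5 V}\right) = \frac{42}{5 V}$)
$\left(45592 + C{\left(1 \right)}\right) \left(-36989 + T{\left(190 \right)}\right) = \left(45592 + \frac{42}{5 \cdot 1}\right) \left(-36989 - 62\right) = \left(45592 + \frac{42}{5} \cdot 1\right) \left(-37051\right) = \left(45592 + \frac{42}{5}\right) \left(-37051\right) = \frac{228002}{5} \left(-37051\right) = - \frac{8447702102}{5}$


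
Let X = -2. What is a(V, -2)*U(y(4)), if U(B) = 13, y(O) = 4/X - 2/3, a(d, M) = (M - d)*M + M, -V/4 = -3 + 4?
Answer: -78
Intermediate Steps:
V = -4 (V = -4*(-3 + 4) = -4*1 = -4)
a(d, M) = M + M*(M - d) (a(d, M) = M*(M - d) + M = M + M*(M - d))
y(O) = -8/3 (y(O) = 4/(-2) - 2/3 = 4*(-1/2) - 2*1/3 = -2 - 2/3 = -8/3)
a(V, -2)*U(y(4)) = -2*(1 - 2 - 1*(-4))*13 = -2*(1 - 2 + 4)*13 = -2*3*13 = -6*13 = -78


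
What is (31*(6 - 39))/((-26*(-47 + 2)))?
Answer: -341/390 ≈ -0.87436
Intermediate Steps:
(31*(6 - 39))/((-26*(-47 + 2))) = (31*(-33))/((-26*(-45))) = -1023/1170 = -1023*1/1170 = -341/390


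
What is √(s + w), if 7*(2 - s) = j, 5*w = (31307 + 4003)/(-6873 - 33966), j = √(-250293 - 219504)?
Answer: √(16590544264 - 1297196383*I*√469797)/95291 ≈ 7.0626 - 6.9321*I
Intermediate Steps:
j = I*√469797 (j = √(-469797) = I*√469797 ≈ 685.42*I)
w = -2354/13613 (w = ((31307 + 4003)/(-6873 - 33966))/5 = (35310/(-40839))/5 = (35310*(-1/40839))/5 = (⅕)*(-11770/13613) = -2354/13613 ≈ -0.17292)
s = 2 - I*√469797/7 ≈ 2.0 - 97.917*I
√(s + w) = √((2 - I*√469797/7) - 2354/13613) = √(24872/13613 - I*√469797/7)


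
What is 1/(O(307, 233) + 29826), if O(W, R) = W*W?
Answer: 1/124075 ≈ 8.0596e-6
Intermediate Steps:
O(W, R) = W**2
1/(O(307, 233) + 29826) = 1/(307**2 + 29826) = 1/(94249 + 29826) = 1/124075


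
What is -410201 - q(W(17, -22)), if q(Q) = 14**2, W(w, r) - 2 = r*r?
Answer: -410397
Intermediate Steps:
W(w, r) = 2 + r**2 (W(w, r) = 2 + r*r = 2 + r**2)
q(Q) = 196
-410201 - q(W(17, -22)) = -410201 - 1*196 = -410201 - 196 = -410397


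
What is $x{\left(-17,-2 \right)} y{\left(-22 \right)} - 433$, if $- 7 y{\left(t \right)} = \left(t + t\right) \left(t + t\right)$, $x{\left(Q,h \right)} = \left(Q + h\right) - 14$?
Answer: $\frac{60857}{7} \approx 8693.9$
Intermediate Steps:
$x{\left(Q,h \right)} = -14 + Q + h$
$y{\left(t \right)} = - \frac{4 t^{2}}{7}$ ($y{\left(t \right)} = - \frac{\left(t + t\right) \left(t + t\right)}{7} = - \frac{2 t 2 t}{7} = - \frac{4 t^{2}}{7}$)
$x{\left(-17,-2 \right)} y{\left(-22 \right)} - 433 = \left(-14 - 17 - 2\right) \left(- \frac{4 \left(-22\right)^{2}}{7}\right) - 433 = - 33 \left(\left(- \frac{4}{7}\right) 484\right) - 433 = \left(-33\right) \left(- \frac{1936}{7}\right) - 433 = \frac{63888}{7} - 433 = \frac{60857}{7}$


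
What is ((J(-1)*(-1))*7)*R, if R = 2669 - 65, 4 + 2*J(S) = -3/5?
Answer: 209622/5 ≈ 41924.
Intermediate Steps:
J(S) = -23/10 (J(S) = -2 + (-3/5)/2 = -2 + (-3*1/5)/2 = -2 + (1/2)*(-3/5) = -2 - 3/10 = -23/10)
R = 2604
((J(-1)*(-1))*7)*R = (-23/10*(-1)*7)*2604 = ((23/10)*7)*2604 = (161/10)*2604 = 209622/5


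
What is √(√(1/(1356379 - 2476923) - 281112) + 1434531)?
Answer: √(77961572585904 + 3686*I*√61109682796226)/7372 ≈ 1197.7 + 0.22134*I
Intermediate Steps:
√(√(1/(1356379 - 2476923) - 281112) + 1434531) = √(√(1/(-1120544) - 281112) + 1434531) = √(√(-1/1120544 - 281112) + 1434531) = √(√(-314998364929/1120544) + 1434531) = √(I*√61109682796226/14744 + 1434531) = √(1434531 + I*√61109682796226/14744)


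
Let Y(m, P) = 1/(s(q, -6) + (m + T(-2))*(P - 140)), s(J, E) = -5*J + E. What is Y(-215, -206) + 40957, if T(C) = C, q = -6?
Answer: 3076116443/75106 ≈ 40957.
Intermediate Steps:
s(J, E) = E - 5*J
Y(m, P) = 1/(24 + (-140 + P)*(-2 + m)) (Y(m, P) = 1/((-6 - 5*(-6)) + (m - 2)*(P - 140)) = 1/((-6 + 30) + (-2 + m)*(-140 + P)) = 1/(24 + (-140 + P)*(-2 + m)))
Y(-215, -206) + 40957 = 1/(304 - 140*(-215) - 2*(-206) - 206*(-215)) + 40957 = 1/(304 + 30100 + 412 + 44290) + 40957 = 1/75106 + 40957 = 3076116443/75106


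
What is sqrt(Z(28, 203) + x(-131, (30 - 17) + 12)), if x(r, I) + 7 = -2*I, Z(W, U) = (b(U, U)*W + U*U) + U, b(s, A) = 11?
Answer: sqrt(41663) ≈ 204.12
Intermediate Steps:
Z(W, U) = U + U**2 + 11*W (Z(W, U) = (11*W + U*U) + U = (11*W + U**2) + U = (U**2 + 11*W) + U = U + U**2 + 11*W)
x(r, I) = -7 - 2*I
sqrt(Z(28, 203) + x(-131, (30 - 17) + 12)) = sqrt((203 + 203**2 + 11*28) + (-7 - 2*((30 - 17) + 12))) = sqrt((203 + 41209 + 308) + (-7 - 2*(13 + 12))) = sqrt(41720 + (-7 - 2*25)) = sqrt(41720 + (-7 - 50)) = sqrt(41720 - 57) = sqrt(41663)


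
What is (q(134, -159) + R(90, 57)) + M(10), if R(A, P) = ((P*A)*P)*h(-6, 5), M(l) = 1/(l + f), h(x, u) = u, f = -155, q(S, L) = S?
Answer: 212016679/145 ≈ 1.4622e+6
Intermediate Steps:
M(l) = 1/(-155 + l) (M(l) = 1/(l - 155) = 1/(-155 + l))
R(A, P) = 5*A*P**2 (R(A, P) = ((P*A)*P)*5 = ((A*P)*P)*5 = (A*P**2)*5 = 5*A*P**2)
(q(134, -159) + R(90, 57)) + M(10) = (134 + 5*90*57**2) + 1/(-155 + 10) = (134 + 5*90*3249) + 1/(-145) = (134 + 1462050) - 1/145 = 1462184 - 1/145 = 212016679/145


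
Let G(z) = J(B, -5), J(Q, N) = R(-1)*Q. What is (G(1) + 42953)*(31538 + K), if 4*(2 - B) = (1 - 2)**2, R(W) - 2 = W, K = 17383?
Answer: 8405557299/4 ≈ 2.1014e+9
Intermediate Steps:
R(W) = 2 + W
B = 7/4 (B = 2 - (1 - 2)**2/4 = 2 - 1/4*(-1)**2 = 2 - 1/4*1 = 2 - 1/4 = 7/4 ≈ 1.7500)
J(Q, N) = Q (J(Q, N) = (2 - 1)*Q = 1*Q = Q)
G(z) = 7/4
(G(1) + 42953)*(31538 + K) = (7/4 + 42953)*(31538 + 17383) = (171819/4)*48921 = 8405557299/4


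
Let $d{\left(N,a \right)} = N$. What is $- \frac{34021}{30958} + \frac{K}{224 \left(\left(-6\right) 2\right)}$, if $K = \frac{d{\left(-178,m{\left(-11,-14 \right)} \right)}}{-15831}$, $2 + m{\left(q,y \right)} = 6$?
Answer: $- \frac{361931472703}{329344577856} \approx -1.0989$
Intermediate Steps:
$m{\left(q,y \right)} = 4$ ($m{\left(q,y \right)} = -2 + 6 = 4$)
$K = \frac{178}{15831}$ ($K = - \frac{178}{-15831} = \left(-178\right) \left(- \frac{1}{15831}\right) = \frac{178}{15831} \approx 0.011244$)
$- \frac{34021}{30958} + \frac{K}{224 \left(\left(-6\right) 2\right)} = - \frac{34021}{30958} + \frac{178}{15831 \cdot 224 \left(\left(-6\right) 2\right)} = \left(-34021\right) \frac{1}{30958} + \frac{178}{15831 \cdot 224 \left(-12\right)} = - \frac{34021}{30958} + \frac{178}{15831 \left(-2688\right)} = - \frac{34021}{30958} + \frac{178}{15831} \left(- \frac{1}{2688}\right) = - \frac{34021}{30958} - \frac{89}{21276864} = - \frac{361931472703}{329344577856}$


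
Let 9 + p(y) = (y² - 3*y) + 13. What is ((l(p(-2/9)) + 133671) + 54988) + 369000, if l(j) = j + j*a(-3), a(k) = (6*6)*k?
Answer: 45129505/81 ≈ 5.5715e+5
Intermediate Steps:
p(y) = 4 + y² - 3*y (p(y) = -9 + ((y² - 3*y) + 13) = -9 + (13 + y² - 3*y) = 4 + y² - 3*y)
a(k) = 36*k
l(j) = -107*j (l(j) = j + j*(36*(-3)) = j + j*(-108) = j - 108*j = -107*j)
((l(p(-2/9)) + 133671) + 54988) + 369000 = ((-107*(4 + (-2/9)² - (-6)/9) + 133671) + 54988) + 369000 = ((-107*(4 + (-2*⅑)² - (-6)/9) + 133671) + 54988) + 369000 = ((-107*(4 + (-2/9)² - 3*(-2/9)) + 133671) + 54988) + 369000 = ((-107*(4 + 4/81 + ⅔) + 133671) + 54988) + 369000 = ((-107*382/81 + 133671) + 54988) + 369000 = ((-40874/81 + 133671) + 54988) + 369000 = (10786477/81 + 54988) + 369000 = 15240505/81 + 369000 = 45129505/81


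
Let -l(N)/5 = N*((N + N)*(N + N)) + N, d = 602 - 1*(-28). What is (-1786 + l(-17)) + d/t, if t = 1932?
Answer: 4441729/46 ≈ 96559.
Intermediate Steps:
d = 630 (d = 602 + 28 = 630)
l(N) = -20*N**3 - 5*N (l(N) = -5*(N*((N + N)*(N + N)) + N) = -5*(N*((2*N)*(2*N)) + N) = -5*(N*(4*N**2) + N) = -5*(4*N**3 + N) = -5*(N + 4*N**3) = -20*N**3 - 5*N)
(-1786 + l(-17)) + d/t = (-1786 + (-20*(-17)**3 - 5*(-17))) + 630/1932 = (-1786 + (-20*(-4913) + 85)) + 630*(1/1932) = (-1786 + (98260 + 85)) + 15/46 = (-1786 + 98345) + 15/46 = 96559 + 15/46 = 4441729/46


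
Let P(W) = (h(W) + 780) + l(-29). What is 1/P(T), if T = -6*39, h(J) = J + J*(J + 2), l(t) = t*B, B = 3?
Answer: 1/54747 ≈ 1.8266e-5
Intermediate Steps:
l(t) = 3*t (l(t) = t*3 = 3*t)
h(J) = J + J*(2 + J)
T = -234
P(W) = 693 + W*(3 + W) (P(W) = (W*(3 + W) + 780) + 3*(-29) = (780 + W*(3 + W)) - 87 = 693 + W*(3 + W))
1/P(T) = 1/(693 - 234*(3 - 234)) = 1/(693 - 234*(-231)) = 1/(693 + 54054) = 1/54747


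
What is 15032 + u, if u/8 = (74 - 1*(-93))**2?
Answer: 238144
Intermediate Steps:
u = 223112 (u = 8*(74 - 1*(-93))**2 = 8*(74 + 93)**2 = 8*167**2 = 8*27889 = 223112)
15032 + u = 15032 + 223112 = 238144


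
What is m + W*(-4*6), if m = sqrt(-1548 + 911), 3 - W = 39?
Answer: 864 + 7*I*sqrt(13) ≈ 864.0 + 25.239*I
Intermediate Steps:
W = -36 (W = 3 - 1*39 = 3 - 39 = -36)
m = 7*I*sqrt(13) (m = sqrt(-637) = 7*I*sqrt(13) ≈ 25.239*I)
m + W*(-4*6) = 7*I*sqrt(13) - (-144)*6 = 7*I*sqrt(13) - 36*(-24) = 7*I*sqrt(13) + 864 = 864 + 7*I*sqrt(13)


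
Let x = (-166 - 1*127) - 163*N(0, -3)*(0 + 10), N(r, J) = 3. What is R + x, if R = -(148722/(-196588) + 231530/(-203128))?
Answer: -3694545771201/713080844 ≈ -5181.1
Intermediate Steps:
R = 1352243251/713080844 (R = -(148722*(-1/196588) + 231530*(-1/203128)) = -(-10623/14042 - 115765/101564) = -1*(-1352243251/713080844) = 1352243251/713080844 ≈ 1.8963)
x = -5183 (x = (-166 - 1*127) - 489*(0 + 10) = (-166 - 127) - 489*10 = -293 - 163*30 = -293 - 4890 = -5183)
R + x = 1352243251/713080844 - 5183 = -3694545771201/713080844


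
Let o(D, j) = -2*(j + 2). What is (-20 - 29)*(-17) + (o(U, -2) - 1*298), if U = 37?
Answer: 535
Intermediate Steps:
o(D, j) = -4 - 2*j (o(D, j) = -2*(2 + j) = -4 - 2*j)
(-20 - 29)*(-17) + (o(U, -2) - 1*298) = (-20 - 29)*(-17) + ((-4 - 2*(-2)) - 1*298) = -49*(-17) + ((-4 + 4) - 298) = 833 + (0 - 298) = 833 - 298 = 535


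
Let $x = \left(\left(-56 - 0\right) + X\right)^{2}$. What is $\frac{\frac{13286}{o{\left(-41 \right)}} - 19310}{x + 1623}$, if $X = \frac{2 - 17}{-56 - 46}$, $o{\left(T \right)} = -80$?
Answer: $- \frac{75047809}{18274630} \approx -4.1067$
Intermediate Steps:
$X = \frac{5}{34}$ ($X = - \frac{15}{-102} = \left(-15\right) \left(- \frac{1}{102}\right) = \frac{5}{34} \approx 0.14706$)
$x = \frac{3606201}{1156}$ ($x = \left(\left(-56 - 0\right) + \frac{5}{34}\right)^{2} = \left(\left(-56 + 0\right) + \frac{5}{34}\right)^{2} = \left(-56 + \frac{5}{34}\right)^{2} = \left(- \frac{1899}{34}\right)^{2} = \frac{3606201}{1156} \approx 3119.6$)
$\frac{\frac{13286}{o{\left(-41 \right)}} - 19310}{x + 1623} = \frac{\frac{13286}{-80} - 19310}{\frac{3606201}{1156} + 1623} = \frac{13286 \left(- \frac{1}{80}\right) - 19310}{\frac{5482389}{1156}} = \left(- \frac{6643}{40} - 19310\right) \frac{1156}{5482389} = \left(- \frac{779043}{40}\right) \frac{1156}{5482389} = - \frac{75047809}{18274630}$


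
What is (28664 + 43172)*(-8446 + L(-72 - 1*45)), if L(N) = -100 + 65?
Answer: -609241116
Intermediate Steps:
L(N) = -35
(28664 + 43172)*(-8446 + L(-72 - 1*45)) = (28664 + 43172)*(-8446 - 35) = 71836*(-8481) = -609241116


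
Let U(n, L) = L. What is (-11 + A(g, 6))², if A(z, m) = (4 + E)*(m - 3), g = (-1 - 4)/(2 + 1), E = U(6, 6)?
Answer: 361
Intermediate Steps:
E = 6
g = -5/3 ≈ -1.6667
A(z, m) = -30 + 10*m (A(z, m) = (4 + 6)*(m - 3) = 10*(-3 + m) = -30 + 10*m)
(-11 + A(g, 6))² = (-11 + (-30 + 10*6))² = (-11 + (-30 + 60))² = (-11 + 30)² = 19² = 361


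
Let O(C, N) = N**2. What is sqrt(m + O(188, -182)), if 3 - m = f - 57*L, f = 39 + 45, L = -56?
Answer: sqrt(29851) ≈ 172.77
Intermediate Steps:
f = 84
m = -3273 (m = 3 - (84 - 57*(-56)) = 3 - (84 + 3192) = 3 - 1*3276 = 3 - 3276 = -3273)
sqrt(m + O(188, -182)) = sqrt(-3273 + (-182)**2) = sqrt(-3273 + 33124) = sqrt(29851)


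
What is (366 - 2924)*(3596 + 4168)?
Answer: -19860312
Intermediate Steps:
(366 - 2924)*(3596 + 4168) = -2558*7764 = -19860312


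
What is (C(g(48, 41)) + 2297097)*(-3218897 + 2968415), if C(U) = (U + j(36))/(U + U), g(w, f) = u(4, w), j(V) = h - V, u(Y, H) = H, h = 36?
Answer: -575381575995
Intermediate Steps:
j(V) = 36 - V
g(w, f) = w
C(U) = ½ (C(U) = (U + (36 - 1*36))/(U + U) = (U + (36 - 36))/((2*U)) = (U + 0)*(1/(2*U)) = U*(1/(2*U)) = ½)
(C(g(48, 41)) + 2297097)*(-3218897 + 2968415) = (½ + 2297097)*(-3218897 + 2968415) = (4594195/2)*(-250482) = -575381575995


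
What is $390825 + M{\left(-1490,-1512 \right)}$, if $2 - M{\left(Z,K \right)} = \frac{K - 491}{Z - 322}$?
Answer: $\frac{708176521}{1812} \approx 3.9083 \cdot 10^{5}$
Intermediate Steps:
$M{\left(Z,K \right)} = 2 - \frac{-491 + K}{-322 + Z}$ ($M{\left(Z,K \right)} = 2 - \frac{K - 491}{Z - 322} = 2 - \frac{-491 + K}{-322 + Z}$)
$390825 + M{\left(-1490,-1512 \right)} = 390825 + \frac{-153 - -1512 + 2 \left(-1490\right)}{-322 - 1490} = 390825 + \frac{-153 + 1512 - 2980}{-1812} = 390825 - - \frac{1621}{1812} = 390825 + \frac{1621}{1812} = \frac{708176521}{1812}$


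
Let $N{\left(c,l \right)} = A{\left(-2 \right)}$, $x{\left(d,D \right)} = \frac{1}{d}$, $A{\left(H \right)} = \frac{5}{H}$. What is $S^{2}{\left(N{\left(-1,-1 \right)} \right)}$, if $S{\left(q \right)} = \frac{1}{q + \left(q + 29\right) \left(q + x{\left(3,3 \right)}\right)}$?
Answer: $\frac{144}{516961} \approx 0.00027855$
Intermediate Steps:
$N{\left(c,l \right)} = - \frac{5}{2}$ ($N{\left(c,l \right)} = \frac{5}{-2} = 5 \left(- \frac{1}{2}\right) = - \frac{5}{2}$)
$S{\left(q \right)} = \frac{1}{q + \left(29 + q\right) \left(\frac{1}{3} + q\right)}$ ($S{\left(q \right)} = \frac{1}{q + \left(q + 29\right) \left(q + \frac{1}{3}\right)} = \frac{1}{q + \left(29 + q\right) \left(q + \frac{1}{3}\right)} = \frac{1}{q + \left(29 + q\right) \left(\frac{1}{3} + q\right)}$)
$S^{2}{\left(N{\left(-1,-1 \right)} \right)} = \left(\frac{3}{29 + 3 \left(- \frac{5}{2}\right)^{2} + 91 \left(- \frac{5}{2}\right)}\right)^{2} = \left(\frac{3}{29 + 3 \cdot \frac{25}{4} - \frac{455}{2}}\right)^{2} = \left(\frac{3}{29 + \frac{75}{4} - \frac{455}{2}}\right)^{2} = \left(\frac{3}{- \frac{719}{4}}\right)^{2} = \left(3 \left(- \frac{4}{719}\right)\right)^{2} = \left(- \frac{12}{719}\right)^{2} = \frac{144}{516961}$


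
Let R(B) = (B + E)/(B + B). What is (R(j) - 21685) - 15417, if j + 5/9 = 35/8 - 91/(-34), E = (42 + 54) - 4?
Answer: -589875445/15902 ≈ -37094.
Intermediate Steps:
E = 92 (E = 96 - 4 = 92)
j = 7951/1224 (j = -5/9 + (35/8 - 91/(-34)) = -5/9 + (35*(⅛) - 91*(-1/34)) = -5/9 + (35/8 + 91/34) = -5/9 + 959/136 = 7951/1224 ≈ 6.4959)
R(B) = (92 + B)/(2*B) (R(B) = (B + 92)/(B + B) = (92 + B)/((2*B)) = (92 + B)*(1/(2*B)) = (92 + B)/(2*B))
(R(j) - 21685) - 15417 = ((92 + 7951/1224)/(2*(7951/1224)) - 21685) - 15417 = ((½)*(1224/7951)*(120559/1224) - 21685) - 15417 = (120559/15902 - 21685) - 15417 = -344714311/15902 - 15417 = -589875445/15902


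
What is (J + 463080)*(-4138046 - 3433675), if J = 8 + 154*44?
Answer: -3557679115944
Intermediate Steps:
J = 6784 (J = 8 + 6776 = 6784)
(J + 463080)*(-4138046 - 3433675) = (6784 + 463080)*(-4138046 - 3433675) = 469864*(-7571721) = -3557679115944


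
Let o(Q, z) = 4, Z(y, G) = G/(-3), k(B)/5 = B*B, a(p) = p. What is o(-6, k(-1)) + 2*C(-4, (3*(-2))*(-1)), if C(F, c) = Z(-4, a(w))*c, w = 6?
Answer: -20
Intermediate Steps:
k(B) = 5*B² (k(B) = 5*(B*B) = 5*B²)
Z(y, G) = -G/3 (Z(y, G) = G*(-⅓) = -G/3)
C(F, c) = -2*c (C(F, c) = (-⅓*6)*c = -2*c)
o(-6, k(-1)) + 2*C(-4, (3*(-2))*(-1)) = 4 + 2*(-2*3*(-2)*(-1)) = 4 + 2*(-(-12)*(-1)) = 4 + 2*(-2*6) = 4 + 2*(-12) = 4 - 24 = -20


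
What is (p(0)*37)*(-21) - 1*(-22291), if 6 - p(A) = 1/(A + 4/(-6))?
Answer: 32927/2 ≈ 16464.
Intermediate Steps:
p(A) = 6 - 1/(-⅔ + A) (p(A) = 6 - 1/(A + 4/(-6)) = 6 - 1/(A + 4*(-⅙)) = 6 - 1/(A - ⅔) = 6 - 1/(-⅔ + A))
(p(0)*37)*(-21) - 1*(-22291) = ((3*(-5 + 6*0)/(-2 + 3*0))*37)*(-21) - 1*(-22291) = ((3*(-5 + 0)/(-2 + 0))*37)*(-21) + 22291 = ((3*(-5)/(-2))*37)*(-21) + 22291 = ((3*(-½)*(-5))*37)*(-21) + 22291 = ((15/2)*37)*(-21) + 22291 = (555/2)*(-21) + 22291 = -11655/2 + 22291 = 32927/2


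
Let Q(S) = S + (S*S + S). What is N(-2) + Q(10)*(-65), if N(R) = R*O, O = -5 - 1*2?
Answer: -7786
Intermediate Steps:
O = -7 (O = -5 - 2 = -7)
Q(S) = S² + 2*S (Q(S) = S + (S² + S) = S + (S + S²) = S² + 2*S)
N(R) = -7*R (N(R) = R*(-7) = -7*R)
N(-2) + Q(10)*(-65) = -7*(-2) + (10*(2 + 10))*(-65) = 14 + (10*12)*(-65) = 14 + 120*(-65) = 14 - 7800 = -7786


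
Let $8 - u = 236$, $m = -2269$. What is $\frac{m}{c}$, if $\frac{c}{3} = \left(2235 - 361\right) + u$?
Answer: $- \frac{2269}{4938} \approx -0.4595$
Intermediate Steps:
$u = -228$ ($u = 8 - 236 = -228$)
$c = 4938$ ($c = 3 \left(\left(2235 - 361\right) - 228\right) = 3 \left(1874 - 228\right) = 3 \cdot 1646 = 4938$)
$\frac{m}{c} = - \frac{2269}{4938}$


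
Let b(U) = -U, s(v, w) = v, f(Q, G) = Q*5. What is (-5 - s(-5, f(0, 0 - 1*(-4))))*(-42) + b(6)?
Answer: -6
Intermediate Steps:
f(Q, G) = 5*Q
(-5 - s(-5, f(0, 0 - 1*(-4))))*(-42) + b(6) = (-5 - 1*(-5))*(-42) - 1*6 = (-5 + 5)*(-42) - 6 = 0*(-42) - 6 = 0 - 6 = -6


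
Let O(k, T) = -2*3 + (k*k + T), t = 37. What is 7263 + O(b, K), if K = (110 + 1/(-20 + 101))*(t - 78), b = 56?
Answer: 476482/81 ≈ 5882.5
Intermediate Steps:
K = -365351/81 (K = (110 + 1/(-20 + 101))*(37 - 78) = (110 + 1/81)*(-41) = (8911/81)*(-41) = -365351/81 ≈ -4510.5)
O(k, T) = -6 + T + k**2 (O(k, T) = -6 + (k**2 + T) = -6 + (T + k**2) = -6 + T + k**2)
7263 + O(b, K) = 7263 + (-6 - 365351/81 + 56**2) = 7263 + (-6 - 365351/81 + 3136) = 7263 - 111821/81 = 476482/81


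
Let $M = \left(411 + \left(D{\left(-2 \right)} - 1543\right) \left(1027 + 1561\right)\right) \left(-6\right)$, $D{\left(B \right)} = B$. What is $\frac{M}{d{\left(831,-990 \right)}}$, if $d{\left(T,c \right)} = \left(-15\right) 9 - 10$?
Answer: $- \frac{23988294}{145} \approx -1.6544 \cdot 10^{5}$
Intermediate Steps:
$d{\left(T,c \right)} = -145$ ($d{\left(T,c \right)} = -135 - 10 = -145$)
$M = 23988294$ ($M = \left(411 + \left(-2 - 1543\right) \left(1027 + 1561\right)\right) \left(-6\right) = \left(411 - 3998460\right) \left(-6\right) = \left(-3998049\right) \left(-6\right) = 23988294$)
$\frac{M}{d{\left(831,-990 \right)}} = \frac{23988294}{-145} = 23988294 \left(- \frac{1}{145}\right) = - \frac{23988294}{145}$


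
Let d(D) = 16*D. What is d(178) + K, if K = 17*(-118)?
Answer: 842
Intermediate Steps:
K = -2006
d(178) + K = 16*178 - 2006 = 2848 - 2006 = 842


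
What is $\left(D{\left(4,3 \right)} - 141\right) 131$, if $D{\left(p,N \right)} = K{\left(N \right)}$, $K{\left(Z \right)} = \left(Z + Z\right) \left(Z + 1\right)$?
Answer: $-15327$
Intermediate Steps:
$K{\left(Z \right)} = 2 Z \left(1 + Z\right)$
$D{\left(p,N \right)} = 2 N \left(1 + N\right)$
$\left(D{\left(4,3 \right)} - 141\right) 131 = \left(2 \cdot 3 \left(1 + 3\right) - 141\right) 131 = \left(2 \cdot 3 \cdot 4 - 141\right) 131 = \left(24 - 141\right) 131 = \left(-117\right) 131 = -15327$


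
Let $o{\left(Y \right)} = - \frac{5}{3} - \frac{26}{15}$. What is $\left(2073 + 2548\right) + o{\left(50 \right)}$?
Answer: $\frac{23088}{5} \approx 4617.6$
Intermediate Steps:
$o{\left(Y \right)} = - \frac{17}{5}$ ($o{\left(Y \right)} = \left(-5\right) \frac{1}{3} - \frac{26}{15} = - \frac{5}{3} - \frac{26}{15} = - \frac{17}{5}$)
$\left(2073 + 2548\right) + o{\left(50 \right)} = \left(2073 + 2548\right) - \frac{17}{5} = 4621 - \frac{17}{5} = \frac{23088}{5}$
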